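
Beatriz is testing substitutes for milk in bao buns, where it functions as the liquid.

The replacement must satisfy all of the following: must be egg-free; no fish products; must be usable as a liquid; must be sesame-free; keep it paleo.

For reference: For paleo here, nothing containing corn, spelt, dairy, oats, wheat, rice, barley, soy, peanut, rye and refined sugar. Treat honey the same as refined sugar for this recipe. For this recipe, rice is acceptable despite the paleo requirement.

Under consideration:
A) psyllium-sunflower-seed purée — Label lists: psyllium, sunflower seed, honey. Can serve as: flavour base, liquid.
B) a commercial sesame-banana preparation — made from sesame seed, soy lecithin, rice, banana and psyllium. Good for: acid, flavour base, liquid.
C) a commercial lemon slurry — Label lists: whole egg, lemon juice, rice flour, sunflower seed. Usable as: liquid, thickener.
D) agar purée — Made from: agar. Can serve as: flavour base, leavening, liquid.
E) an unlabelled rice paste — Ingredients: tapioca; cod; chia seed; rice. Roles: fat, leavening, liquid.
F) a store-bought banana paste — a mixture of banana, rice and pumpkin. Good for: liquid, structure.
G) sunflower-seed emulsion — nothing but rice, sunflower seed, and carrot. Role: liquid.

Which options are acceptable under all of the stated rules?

A: has honey, so not paleo — no
B: has soy lecithin, so not paleo; has sesame seed, so not sesame-free — reject
C: has whole egg, so not egg-free — no
D: only agar; none excluded — keep
E: has cod, so not fish-free — reject
F: rice is permitted under the paleo carve-out; nothing else excluded — OK
G: rice is permitted under the paleo carve-out; nothing else excluded — OK

D, F, G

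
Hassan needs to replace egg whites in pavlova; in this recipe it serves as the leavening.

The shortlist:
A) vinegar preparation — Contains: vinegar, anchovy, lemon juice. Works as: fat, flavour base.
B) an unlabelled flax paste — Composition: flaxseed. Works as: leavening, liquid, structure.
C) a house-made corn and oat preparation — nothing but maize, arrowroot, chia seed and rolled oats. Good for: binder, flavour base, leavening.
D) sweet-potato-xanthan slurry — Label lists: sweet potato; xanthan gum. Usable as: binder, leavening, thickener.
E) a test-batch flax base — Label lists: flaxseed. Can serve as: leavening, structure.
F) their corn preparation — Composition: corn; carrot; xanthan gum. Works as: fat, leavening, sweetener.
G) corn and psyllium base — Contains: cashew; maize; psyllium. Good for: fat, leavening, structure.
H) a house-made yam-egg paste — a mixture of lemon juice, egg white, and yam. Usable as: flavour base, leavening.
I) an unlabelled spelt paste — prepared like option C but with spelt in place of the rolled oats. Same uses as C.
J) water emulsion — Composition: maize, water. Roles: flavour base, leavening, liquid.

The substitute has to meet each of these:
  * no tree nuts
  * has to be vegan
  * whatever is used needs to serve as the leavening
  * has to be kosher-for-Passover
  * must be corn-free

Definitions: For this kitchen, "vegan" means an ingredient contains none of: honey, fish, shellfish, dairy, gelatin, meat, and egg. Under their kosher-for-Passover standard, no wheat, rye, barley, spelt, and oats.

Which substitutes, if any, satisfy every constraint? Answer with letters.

A: not usable as a leavening; has anchovy, so not vegan — no
B: nothing on the exclusion list — keep
C: has rolled oats, so not kosher-for-Passover; has maize, so not corn-free — out
D: nothing on the exclusion list — keep
E: only flaxseed; none excluded — OK
F: has corn, so not corn-free — out
G: has maize, so not corn-free; has cashew, so not tree-nut-free — out
H: has egg white, so not vegan — no
I: has spelt, so not kosher-for-Passover; has maize, so not corn-free — reject
J: has maize, so not corn-free — out

B, D, E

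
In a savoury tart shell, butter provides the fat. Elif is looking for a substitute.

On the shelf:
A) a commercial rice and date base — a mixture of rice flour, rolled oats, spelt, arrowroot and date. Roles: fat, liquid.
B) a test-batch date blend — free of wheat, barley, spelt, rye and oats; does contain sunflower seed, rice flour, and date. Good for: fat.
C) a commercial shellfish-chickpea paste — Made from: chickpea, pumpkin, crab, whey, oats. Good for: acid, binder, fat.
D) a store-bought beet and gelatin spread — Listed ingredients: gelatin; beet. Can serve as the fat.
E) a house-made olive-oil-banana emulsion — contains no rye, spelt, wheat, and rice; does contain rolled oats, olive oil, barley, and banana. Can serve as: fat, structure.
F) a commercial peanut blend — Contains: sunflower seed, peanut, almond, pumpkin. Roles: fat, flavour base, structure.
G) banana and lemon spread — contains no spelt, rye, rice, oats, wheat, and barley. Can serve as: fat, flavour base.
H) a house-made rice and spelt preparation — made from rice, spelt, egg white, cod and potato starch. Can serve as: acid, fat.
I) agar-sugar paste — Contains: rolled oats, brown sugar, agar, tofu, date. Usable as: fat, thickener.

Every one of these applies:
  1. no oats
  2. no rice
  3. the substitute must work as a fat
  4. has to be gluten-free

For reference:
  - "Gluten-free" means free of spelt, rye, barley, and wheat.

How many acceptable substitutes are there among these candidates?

A: has spelt, so not gluten-free; has rice flour, so not rice-free (and 1 more) — no
B: has rice flour, so not rice-free — out
C: has oats, so not oat-free — reject
D: every rule checks out — OK
E: has barley, so not gluten-free; has rolled oats, so not oat-free — out
F: all constraints satisfied — valid
G: no rice, gluten-free — valid
H: has spelt, so not gluten-free; has rice, so not rice-free — out
I: has rolled oats, so not oat-free — reject

3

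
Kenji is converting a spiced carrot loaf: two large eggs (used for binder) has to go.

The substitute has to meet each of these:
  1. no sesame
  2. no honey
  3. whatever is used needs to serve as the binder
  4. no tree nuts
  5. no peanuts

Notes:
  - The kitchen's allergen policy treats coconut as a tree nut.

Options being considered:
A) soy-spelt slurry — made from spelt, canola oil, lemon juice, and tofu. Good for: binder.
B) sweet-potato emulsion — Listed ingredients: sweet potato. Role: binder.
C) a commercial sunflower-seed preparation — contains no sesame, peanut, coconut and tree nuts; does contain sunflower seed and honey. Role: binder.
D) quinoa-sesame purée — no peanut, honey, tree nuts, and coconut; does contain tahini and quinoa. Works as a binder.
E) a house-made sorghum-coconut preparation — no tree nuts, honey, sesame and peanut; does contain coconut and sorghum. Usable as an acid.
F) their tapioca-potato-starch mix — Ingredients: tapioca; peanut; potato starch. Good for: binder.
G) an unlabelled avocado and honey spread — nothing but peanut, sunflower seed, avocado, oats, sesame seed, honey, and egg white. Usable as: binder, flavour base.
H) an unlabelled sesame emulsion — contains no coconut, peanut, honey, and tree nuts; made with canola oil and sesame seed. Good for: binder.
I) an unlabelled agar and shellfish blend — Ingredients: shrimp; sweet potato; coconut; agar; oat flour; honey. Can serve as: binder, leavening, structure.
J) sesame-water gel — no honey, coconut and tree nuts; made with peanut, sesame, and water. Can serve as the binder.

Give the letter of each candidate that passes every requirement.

A, B

A: tofu and spelt etc. — none of it excluded — valid
B: only sweet potato; none excluded — valid
C: has honey, so not honey-free — no
D: has tahini, so not sesame-free — reject
E: not usable as a binder; has coconut, so not tree-nut-free — no
F: has peanut, so not peanut-free — reject
G: has honey, so not honey-free; has sesame seed, so not sesame-free (and 1 more) — no
H: has sesame seed, so not sesame-free — reject
I: has honey, so not honey-free; has coconut, so not tree-nut-free — reject
J: has sesame, so not sesame-free; has peanut, so not peanut-free — out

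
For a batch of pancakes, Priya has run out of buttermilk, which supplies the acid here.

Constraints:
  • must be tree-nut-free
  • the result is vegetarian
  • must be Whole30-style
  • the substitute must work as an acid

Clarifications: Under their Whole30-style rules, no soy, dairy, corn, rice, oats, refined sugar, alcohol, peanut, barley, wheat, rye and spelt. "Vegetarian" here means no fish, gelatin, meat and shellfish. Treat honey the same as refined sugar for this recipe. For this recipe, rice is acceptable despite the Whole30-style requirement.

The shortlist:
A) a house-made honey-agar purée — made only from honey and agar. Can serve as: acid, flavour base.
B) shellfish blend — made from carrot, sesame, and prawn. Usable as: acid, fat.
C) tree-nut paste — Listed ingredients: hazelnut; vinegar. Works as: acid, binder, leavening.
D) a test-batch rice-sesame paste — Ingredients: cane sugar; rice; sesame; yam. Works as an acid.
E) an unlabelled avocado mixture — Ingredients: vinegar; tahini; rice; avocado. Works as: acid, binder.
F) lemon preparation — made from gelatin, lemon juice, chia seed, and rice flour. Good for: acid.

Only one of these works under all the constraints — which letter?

A: has honey, so not Whole30-style — no
B: has prawn, so not vegetarian — out
C: has hazelnut, so not tree-nut-free — out
D: has cane sugar, so not Whole30-style — out
E: rice is permitted under the Whole30-style carve-out; nothing else excluded — keep
F: has gelatin, so not vegetarian — no

E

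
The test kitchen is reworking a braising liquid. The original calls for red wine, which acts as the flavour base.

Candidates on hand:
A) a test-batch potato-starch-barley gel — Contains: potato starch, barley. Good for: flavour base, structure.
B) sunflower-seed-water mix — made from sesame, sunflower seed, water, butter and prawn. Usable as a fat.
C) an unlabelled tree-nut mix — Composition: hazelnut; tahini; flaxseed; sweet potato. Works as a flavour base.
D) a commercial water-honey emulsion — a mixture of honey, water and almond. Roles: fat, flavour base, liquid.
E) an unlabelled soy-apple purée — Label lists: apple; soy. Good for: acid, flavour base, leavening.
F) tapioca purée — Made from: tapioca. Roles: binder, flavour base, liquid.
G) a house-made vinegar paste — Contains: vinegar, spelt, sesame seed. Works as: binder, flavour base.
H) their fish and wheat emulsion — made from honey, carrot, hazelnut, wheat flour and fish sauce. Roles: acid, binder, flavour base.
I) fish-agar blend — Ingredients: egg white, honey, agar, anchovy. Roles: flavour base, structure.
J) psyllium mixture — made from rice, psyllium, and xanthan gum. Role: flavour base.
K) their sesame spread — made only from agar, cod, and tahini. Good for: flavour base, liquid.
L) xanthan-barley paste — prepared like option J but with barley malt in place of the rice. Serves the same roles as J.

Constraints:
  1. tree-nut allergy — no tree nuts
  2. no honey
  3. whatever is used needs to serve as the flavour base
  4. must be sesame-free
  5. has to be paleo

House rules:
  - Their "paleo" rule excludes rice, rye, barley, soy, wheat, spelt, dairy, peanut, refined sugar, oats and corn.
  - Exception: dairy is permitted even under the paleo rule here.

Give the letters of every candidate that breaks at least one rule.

A: has barley, so not paleo — reject
B: not usable as a flavour base; has sesame, so not sesame-free — reject
C: has tahini, so not sesame-free; has hazelnut, so not tree-nut-free — out
D: has almond, so not tree-nut-free; has honey, so not honey-free — no
E: has soy, so not paleo — out
F: works as a flavour base, no tree nuts, no sesame — keep
G: has spelt, so not paleo; has sesame seed, so not sesame-free — no
H: has wheat flour, so not paleo; has hazelnut, so not tree-nut-free (and 1 more) — out
I: has honey, so not honey-free — reject
J: has rice, so not paleo — reject
K: has tahini, so not sesame-free — out
L: has barley malt, so not paleo — reject

A, B, C, D, E, G, H, I, J, K, L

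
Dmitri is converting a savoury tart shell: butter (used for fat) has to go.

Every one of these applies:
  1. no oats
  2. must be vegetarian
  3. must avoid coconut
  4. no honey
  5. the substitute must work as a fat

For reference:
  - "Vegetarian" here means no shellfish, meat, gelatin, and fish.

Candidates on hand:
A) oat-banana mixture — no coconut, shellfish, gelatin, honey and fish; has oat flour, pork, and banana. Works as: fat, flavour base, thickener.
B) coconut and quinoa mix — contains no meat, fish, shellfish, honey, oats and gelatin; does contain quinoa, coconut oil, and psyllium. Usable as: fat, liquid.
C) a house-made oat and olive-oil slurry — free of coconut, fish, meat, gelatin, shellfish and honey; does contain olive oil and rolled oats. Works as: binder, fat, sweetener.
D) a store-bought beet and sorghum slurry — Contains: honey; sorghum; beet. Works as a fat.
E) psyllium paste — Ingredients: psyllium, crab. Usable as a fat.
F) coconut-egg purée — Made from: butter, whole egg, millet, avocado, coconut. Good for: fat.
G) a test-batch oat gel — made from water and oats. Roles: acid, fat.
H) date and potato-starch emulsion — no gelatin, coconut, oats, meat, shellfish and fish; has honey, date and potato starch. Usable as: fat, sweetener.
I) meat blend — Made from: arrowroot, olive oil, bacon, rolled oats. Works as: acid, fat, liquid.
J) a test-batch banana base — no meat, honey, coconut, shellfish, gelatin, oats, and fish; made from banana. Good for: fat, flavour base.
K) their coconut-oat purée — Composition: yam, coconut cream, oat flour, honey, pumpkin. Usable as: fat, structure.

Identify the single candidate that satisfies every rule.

A: has pork, so not vegetarian; has oat flour, so not oat-free — reject
B: has coconut oil, so not coconut-free — no
C: has rolled oats, so not oat-free — out
D: has honey, so not honey-free — no
E: has crab, so not vegetarian — reject
F: has coconut, so not coconut-free — reject
G: has oats, so not oat-free — reject
H: has honey, so not honey-free — reject
I: has bacon, so not vegetarian; has rolled oats, so not oat-free — reject
J: no coconut, no honey — OK
K: has coconut cream, so not coconut-free; has oat flour, so not oat-free (and 1 more) — out

J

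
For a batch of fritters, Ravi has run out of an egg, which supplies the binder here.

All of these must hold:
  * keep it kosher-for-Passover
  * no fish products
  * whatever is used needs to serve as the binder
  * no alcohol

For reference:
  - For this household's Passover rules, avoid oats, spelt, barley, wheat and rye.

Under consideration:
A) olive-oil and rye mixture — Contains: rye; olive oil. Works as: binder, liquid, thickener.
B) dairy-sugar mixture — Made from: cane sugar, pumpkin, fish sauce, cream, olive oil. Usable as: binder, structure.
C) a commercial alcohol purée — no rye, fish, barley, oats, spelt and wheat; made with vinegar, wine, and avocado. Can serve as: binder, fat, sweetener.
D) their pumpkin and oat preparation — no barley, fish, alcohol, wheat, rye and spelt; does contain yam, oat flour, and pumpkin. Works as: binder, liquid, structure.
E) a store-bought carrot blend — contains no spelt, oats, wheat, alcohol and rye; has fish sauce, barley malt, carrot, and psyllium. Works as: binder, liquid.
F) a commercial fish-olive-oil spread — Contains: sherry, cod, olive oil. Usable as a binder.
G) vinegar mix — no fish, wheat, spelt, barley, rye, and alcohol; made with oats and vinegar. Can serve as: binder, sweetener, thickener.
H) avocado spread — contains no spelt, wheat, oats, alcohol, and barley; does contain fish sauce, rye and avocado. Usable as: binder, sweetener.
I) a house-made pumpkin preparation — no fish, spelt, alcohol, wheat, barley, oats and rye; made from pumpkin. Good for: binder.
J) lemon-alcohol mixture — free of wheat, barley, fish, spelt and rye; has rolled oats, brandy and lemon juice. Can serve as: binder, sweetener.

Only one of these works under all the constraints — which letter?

I

A: has rye, so not kosher-for-Passover — no
B: has fish sauce, so not fish-free — reject
C: has wine, so not alcohol-free — no
D: has oat flour, so not kosher-for-Passover — reject
E: has barley malt, so not kosher-for-Passover; has fish sauce, so not fish-free — out
F: has cod, so not fish-free; has sherry, so not alcohol-free — reject
G: has oats, so not kosher-for-Passover — no
H: has rye, so not kosher-for-Passover; has fish sauce, so not fish-free — out
I: works as a binder, no alcohol, kosher-for-Passover — valid
J: has rolled oats, so not kosher-for-Passover; has brandy, so not alcohol-free — reject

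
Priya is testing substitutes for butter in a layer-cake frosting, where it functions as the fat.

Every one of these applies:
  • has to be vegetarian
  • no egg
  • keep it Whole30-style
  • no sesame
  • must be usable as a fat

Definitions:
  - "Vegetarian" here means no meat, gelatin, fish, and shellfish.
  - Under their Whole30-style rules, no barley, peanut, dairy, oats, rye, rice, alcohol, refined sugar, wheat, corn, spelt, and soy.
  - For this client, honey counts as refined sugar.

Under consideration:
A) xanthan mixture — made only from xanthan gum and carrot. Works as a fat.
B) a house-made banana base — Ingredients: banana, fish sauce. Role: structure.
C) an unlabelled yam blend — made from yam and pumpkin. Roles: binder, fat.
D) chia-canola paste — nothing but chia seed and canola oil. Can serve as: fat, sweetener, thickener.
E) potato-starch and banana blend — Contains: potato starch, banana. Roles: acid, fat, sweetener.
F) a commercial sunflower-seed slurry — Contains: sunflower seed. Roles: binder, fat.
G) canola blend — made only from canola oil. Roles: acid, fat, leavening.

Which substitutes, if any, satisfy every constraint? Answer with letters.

A, C, D, E, F, G

A: works as a fat, no egg, no sesame — valid
B: not usable as a fat; has fish sauce, so not vegetarian — reject
C: only pumpkin and yam; none excluded — valid
D: no egg, Whole30-style — valid
E: only potato starch and banana; none excluded — valid
F: only sunflower seed; none excluded — valid
G: works as a fat, no sesame, no egg — OK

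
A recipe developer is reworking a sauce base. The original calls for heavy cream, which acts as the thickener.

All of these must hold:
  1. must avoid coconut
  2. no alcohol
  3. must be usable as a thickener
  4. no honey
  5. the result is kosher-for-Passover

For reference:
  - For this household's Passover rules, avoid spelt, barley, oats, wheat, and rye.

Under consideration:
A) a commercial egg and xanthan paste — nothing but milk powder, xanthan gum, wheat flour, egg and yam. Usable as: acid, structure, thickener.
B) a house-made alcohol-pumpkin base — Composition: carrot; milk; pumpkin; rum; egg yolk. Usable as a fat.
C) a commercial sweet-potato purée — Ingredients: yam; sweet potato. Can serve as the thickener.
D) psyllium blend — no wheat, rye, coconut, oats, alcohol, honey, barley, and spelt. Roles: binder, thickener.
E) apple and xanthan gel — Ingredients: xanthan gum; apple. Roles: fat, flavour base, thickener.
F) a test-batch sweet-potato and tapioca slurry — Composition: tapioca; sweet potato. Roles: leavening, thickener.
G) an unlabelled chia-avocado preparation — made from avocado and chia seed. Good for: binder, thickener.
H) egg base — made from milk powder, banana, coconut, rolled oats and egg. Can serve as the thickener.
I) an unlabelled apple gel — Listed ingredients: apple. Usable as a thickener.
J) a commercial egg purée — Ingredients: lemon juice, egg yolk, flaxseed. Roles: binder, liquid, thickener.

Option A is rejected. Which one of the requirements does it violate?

kosher-for-Passover

usable as a thickener: satisfied
kosher-for-Passover: has wheat flour — fails
alcohol-free: satisfied
coconut-free: satisfied
honey-free: satisfied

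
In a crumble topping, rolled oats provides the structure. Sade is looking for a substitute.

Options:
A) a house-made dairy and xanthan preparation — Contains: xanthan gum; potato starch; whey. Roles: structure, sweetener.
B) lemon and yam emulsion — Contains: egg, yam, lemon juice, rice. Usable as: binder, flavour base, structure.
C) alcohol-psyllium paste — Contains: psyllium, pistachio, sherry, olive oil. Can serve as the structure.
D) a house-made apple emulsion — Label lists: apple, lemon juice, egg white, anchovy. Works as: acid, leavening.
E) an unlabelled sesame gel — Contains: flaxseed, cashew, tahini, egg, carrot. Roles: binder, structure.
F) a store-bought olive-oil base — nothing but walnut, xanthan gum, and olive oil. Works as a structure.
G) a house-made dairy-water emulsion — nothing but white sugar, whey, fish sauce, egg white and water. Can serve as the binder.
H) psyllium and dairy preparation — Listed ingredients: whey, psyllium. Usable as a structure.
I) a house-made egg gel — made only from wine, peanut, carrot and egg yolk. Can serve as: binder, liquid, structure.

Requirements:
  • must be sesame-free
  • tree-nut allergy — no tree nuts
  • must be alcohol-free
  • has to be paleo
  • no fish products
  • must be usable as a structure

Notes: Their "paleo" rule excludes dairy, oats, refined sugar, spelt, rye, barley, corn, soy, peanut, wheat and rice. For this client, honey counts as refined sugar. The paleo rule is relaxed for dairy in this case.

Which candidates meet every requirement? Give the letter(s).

A, H

A: dairy is permitted under the paleo carve-out; nothing else excluded — keep
B: has rice, so not paleo — reject
C: has sherry, so not alcohol-free; has pistachio, so not tree-nut-free — no
D: not usable as a structure; has anchovy, so not fish-free — no
E: has tahini, so not sesame-free; has cashew, so not tree-nut-free — no
F: has walnut, so not tree-nut-free — no
G: not usable as a structure; has white sugar, so not paleo (and 1 more) — out
H: dairy is permitted under the paleo carve-out; nothing else excluded — valid
I: has peanut, so not paleo; has wine, so not alcohol-free — no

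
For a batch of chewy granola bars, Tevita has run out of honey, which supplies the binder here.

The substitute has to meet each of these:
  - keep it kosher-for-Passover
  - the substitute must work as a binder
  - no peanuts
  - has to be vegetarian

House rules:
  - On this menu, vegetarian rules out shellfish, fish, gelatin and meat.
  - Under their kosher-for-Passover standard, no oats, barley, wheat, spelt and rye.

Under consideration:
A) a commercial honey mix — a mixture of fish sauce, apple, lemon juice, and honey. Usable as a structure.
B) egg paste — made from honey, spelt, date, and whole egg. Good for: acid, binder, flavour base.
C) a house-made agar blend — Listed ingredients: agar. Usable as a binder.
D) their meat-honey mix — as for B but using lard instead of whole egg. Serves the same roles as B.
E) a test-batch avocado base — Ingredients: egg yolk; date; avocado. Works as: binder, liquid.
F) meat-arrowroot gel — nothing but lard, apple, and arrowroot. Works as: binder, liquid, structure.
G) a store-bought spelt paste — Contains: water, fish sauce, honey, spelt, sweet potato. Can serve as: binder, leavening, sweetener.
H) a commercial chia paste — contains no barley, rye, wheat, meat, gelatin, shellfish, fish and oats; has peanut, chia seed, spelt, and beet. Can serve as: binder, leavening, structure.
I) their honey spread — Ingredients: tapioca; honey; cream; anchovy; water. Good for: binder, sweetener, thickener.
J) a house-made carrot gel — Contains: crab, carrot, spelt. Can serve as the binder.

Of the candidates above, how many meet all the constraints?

2

A: not usable as a binder; has fish sauce, so not vegetarian — no
B: has spelt, so not kosher-for-Passover — no
C: kosher-for-Passover, no peanut — valid
D: has lard, so not vegetarian; has spelt, so not kosher-for-Passover — out
E: works as a binder, kosher-for-Passover, no peanut — keep
F: has lard, so not vegetarian — no
G: has fish sauce, so not vegetarian; has spelt, so not kosher-for-Passover — no
H: has spelt, so not kosher-for-Passover; has peanut, so not peanut-free — reject
I: has anchovy, so not vegetarian — reject
J: has crab, so not vegetarian; has spelt, so not kosher-for-Passover — reject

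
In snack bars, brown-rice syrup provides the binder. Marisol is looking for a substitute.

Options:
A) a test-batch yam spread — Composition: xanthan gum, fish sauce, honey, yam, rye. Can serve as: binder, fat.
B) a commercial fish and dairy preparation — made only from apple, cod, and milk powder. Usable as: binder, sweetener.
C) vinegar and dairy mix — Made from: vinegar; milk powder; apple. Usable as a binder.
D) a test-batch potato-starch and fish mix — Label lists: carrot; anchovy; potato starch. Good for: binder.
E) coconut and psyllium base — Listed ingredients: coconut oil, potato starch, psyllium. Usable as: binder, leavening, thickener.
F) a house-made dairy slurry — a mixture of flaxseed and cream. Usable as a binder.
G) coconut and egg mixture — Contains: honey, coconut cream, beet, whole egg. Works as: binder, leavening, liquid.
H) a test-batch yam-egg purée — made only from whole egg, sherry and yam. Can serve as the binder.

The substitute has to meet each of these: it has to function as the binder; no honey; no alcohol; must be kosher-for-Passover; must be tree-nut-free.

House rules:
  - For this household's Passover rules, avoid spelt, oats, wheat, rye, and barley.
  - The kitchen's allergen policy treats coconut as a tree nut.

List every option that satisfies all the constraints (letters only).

B, C, D, F

A: has rye, so not kosher-for-Passover; has honey, so not honey-free — no
B: tree-nut-free, kosher-for-Passover — valid
C: only milk powder, vinegar and apple; none excluded — OK
D: only anchovy, carrot and potato starch; none excluded — OK
E: has coconut oil, so not tree-nut-free — no
F: only cream and flaxseed; none excluded — OK
G: has coconut cream, so not tree-nut-free; has honey, so not honey-free — reject
H: has sherry, so not alcohol-free — out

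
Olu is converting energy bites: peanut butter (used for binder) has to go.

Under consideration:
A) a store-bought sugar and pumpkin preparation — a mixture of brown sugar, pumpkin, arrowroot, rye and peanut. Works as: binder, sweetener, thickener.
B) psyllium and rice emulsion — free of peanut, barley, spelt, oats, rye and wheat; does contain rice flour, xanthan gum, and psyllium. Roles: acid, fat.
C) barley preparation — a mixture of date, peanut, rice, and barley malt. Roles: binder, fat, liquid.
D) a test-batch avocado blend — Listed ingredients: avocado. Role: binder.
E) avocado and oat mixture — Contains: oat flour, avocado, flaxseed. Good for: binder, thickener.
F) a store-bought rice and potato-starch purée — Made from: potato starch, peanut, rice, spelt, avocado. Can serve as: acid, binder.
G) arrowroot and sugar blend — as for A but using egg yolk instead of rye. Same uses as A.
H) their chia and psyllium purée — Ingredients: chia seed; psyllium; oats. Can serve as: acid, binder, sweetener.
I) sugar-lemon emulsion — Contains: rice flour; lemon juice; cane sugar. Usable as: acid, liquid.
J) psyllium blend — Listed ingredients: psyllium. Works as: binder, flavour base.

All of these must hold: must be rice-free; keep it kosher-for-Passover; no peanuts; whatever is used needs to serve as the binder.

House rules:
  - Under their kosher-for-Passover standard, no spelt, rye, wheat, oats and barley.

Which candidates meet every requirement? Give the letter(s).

A: has rye, so not kosher-for-Passover; has peanut, so not peanut-free — reject
B: not usable as a binder; has rice flour, so not rice-free — out
C: has barley malt, so not kosher-for-Passover; has rice, so not rice-free (and 1 more) — reject
D: only avocado; none excluded — OK
E: has oat flour, so not kosher-for-Passover — no
F: has spelt, so not kosher-for-Passover; has rice, so not rice-free (and 1 more) — no
G: has peanut, so not peanut-free — reject
H: has oats, so not kosher-for-Passover — no
I: not usable as a binder; has rice flour, so not rice-free — reject
J: all constraints satisfied — keep

D, J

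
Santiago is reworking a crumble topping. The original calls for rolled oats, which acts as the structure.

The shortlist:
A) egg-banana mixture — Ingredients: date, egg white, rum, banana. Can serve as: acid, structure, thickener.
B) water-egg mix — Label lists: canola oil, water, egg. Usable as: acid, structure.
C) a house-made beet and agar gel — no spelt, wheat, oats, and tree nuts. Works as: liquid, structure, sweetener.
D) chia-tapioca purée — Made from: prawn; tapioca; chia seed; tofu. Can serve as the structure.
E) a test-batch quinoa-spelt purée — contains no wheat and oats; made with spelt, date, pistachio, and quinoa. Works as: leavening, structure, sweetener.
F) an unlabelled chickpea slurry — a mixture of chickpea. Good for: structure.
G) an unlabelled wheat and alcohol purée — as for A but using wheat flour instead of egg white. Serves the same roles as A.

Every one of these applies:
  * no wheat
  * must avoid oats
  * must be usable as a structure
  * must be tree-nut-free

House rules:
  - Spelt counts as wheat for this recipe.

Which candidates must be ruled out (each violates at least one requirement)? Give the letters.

E, G

A: no oats, no tree nuts — keep
B: only egg, canola oil and water; none excluded — OK
C: works as a structure, no oats, no tree nuts — valid
D: nothing on the exclusion list — valid
E: has pistachio, so not tree-nut-free; has spelt, so not wheat-free — out
F: works as a structure, no tree nuts, no oats — valid
G: has wheat flour, so not wheat-free — out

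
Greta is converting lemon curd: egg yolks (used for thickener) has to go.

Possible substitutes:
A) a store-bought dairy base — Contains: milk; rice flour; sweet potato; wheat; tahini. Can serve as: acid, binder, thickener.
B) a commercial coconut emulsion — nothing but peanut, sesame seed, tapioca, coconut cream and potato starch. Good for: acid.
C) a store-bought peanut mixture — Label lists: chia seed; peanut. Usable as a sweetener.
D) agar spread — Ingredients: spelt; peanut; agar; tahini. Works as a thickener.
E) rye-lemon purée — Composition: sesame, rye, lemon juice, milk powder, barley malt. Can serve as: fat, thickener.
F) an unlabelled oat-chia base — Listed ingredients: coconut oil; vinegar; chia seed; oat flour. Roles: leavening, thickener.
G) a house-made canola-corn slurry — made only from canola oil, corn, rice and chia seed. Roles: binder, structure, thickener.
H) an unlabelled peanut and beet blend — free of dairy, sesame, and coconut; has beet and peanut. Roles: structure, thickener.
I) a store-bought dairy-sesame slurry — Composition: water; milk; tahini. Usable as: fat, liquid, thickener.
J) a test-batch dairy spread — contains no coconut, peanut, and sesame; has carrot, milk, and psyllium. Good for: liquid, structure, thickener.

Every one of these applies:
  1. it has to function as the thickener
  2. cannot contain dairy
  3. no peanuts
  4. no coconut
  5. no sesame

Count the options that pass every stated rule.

A: has milk, so not dairy-free; has tahini, so not sesame-free — out
B: not usable as a thickener; has coconut cream, so not coconut-free (and 2 more) — reject
C: not usable as a thickener; has peanut, so not peanut-free — no
D: has peanut, so not peanut-free; has tahini, so not sesame-free — reject
E: has milk powder, so not dairy-free; has sesame, so not sesame-free — out
F: has coconut oil, so not coconut-free — no
G: works as a thickener, no dairy, no sesame — keep
H: has peanut, so not peanut-free — out
I: has milk, so not dairy-free; has tahini, so not sesame-free — reject
J: has milk, so not dairy-free — no

1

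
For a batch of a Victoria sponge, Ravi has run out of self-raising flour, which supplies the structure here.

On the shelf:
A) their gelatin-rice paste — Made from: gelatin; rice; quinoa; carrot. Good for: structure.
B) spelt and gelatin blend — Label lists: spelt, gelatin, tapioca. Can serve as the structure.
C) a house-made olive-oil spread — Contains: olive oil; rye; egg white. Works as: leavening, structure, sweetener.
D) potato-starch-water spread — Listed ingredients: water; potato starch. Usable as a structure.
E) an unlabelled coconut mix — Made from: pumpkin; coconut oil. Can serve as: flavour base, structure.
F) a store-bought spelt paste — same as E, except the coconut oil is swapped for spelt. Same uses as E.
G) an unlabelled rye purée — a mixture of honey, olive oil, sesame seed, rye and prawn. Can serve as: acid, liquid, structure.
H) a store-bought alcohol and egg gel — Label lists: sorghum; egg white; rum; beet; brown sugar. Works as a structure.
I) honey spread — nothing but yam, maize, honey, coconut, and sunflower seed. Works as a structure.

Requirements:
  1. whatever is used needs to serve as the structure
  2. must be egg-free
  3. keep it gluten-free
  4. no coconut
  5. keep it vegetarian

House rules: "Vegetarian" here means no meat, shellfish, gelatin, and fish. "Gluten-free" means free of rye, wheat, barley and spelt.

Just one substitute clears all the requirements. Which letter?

D

A: has gelatin, so not vegetarian — no
B: has gelatin, so not vegetarian; has spelt, so not gluten-free — reject
C: has rye, so not gluten-free; has egg white, so not egg-free — reject
D: only water and potato starch; none excluded — OK
E: has coconut oil, so not coconut-free — reject
F: has spelt, so not gluten-free — no
G: has prawn, so not vegetarian; has rye, so not gluten-free — reject
H: has egg white, so not egg-free — no
I: has coconut, so not coconut-free — out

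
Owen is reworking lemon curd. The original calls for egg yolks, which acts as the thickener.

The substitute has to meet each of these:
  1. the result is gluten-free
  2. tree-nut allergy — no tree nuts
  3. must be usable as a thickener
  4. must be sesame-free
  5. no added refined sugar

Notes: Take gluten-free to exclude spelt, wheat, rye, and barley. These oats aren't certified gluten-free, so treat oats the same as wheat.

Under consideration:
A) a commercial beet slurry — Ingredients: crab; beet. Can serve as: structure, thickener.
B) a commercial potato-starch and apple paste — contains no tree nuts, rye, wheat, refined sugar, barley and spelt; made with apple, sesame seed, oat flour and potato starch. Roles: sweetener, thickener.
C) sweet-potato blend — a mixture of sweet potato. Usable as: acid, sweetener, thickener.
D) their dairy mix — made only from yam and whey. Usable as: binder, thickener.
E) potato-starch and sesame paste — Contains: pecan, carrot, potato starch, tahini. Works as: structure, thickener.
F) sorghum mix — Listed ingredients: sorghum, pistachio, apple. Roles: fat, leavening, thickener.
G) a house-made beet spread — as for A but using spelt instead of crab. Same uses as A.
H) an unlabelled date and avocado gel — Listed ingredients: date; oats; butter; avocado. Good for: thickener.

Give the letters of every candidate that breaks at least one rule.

A: works as a thickener, no refined sugar, no sesame — OK
B: has oat flour, so not gluten-free; has sesame seed, so not sesame-free — reject
C: nothing on the exclusion list — valid
D: nothing on the exclusion list — valid
E: has tahini, so not sesame-free; has pecan, so not tree-nut-free — no
F: has pistachio, so not tree-nut-free — no
G: has spelt, so not gluten-free — out
H: has oats, so not gluten-free — reject

B, E, F, G, H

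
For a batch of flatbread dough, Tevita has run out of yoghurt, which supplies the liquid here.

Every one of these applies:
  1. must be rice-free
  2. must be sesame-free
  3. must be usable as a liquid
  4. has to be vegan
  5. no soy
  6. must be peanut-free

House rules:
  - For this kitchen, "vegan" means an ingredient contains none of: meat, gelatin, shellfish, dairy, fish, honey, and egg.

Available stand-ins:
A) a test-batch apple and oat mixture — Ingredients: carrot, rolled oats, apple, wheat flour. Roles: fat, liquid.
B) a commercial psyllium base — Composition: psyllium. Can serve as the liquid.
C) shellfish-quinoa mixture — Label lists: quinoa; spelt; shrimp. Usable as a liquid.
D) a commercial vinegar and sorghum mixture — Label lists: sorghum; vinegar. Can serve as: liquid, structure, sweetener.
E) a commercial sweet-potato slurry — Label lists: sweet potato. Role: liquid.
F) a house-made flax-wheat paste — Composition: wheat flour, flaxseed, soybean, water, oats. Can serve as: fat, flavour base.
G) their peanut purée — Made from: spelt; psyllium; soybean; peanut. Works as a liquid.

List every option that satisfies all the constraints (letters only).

A, B, D, E

A: works as a liquid, no soy, no peanut — OK
B: only psyllium; none excluded — keep
C: has shrimp, so not vegan — out
D: only vinegar and sorghum; none excluded — keep
E: only sweet potato; none excluded — valid
F: not usable as a liquid; has soybean, so not soy-free — reject
G: has soybean, so not soy-free; has peanut, so not peanut-free — out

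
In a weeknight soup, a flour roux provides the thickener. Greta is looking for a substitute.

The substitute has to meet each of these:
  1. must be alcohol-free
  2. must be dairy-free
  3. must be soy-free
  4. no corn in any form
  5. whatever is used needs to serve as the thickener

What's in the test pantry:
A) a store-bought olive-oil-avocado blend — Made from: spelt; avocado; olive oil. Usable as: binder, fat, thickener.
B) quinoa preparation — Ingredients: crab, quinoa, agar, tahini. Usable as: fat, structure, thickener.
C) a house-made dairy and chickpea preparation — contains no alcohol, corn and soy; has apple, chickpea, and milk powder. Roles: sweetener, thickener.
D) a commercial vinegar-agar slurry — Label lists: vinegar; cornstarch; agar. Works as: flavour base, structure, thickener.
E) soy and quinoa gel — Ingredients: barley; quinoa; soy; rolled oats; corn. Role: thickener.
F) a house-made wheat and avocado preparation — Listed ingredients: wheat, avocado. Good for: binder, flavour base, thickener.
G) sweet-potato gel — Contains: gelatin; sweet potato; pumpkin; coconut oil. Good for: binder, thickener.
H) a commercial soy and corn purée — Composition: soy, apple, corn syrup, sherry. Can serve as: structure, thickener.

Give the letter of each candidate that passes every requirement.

A: every rule checks out — valid
B: tahini and crab etc. — none of it excluded — valid
C: has milk powder, so not dairy-free — reject
D: has cornstarch, so not corn-free — out
E: has corn, so not corn-free; has soy, so not soy-free — no
F: all constraints satisfied — valid
G: no dairy, no soy — keep
H: has corn syrup, so not corn-free; has soy, so not soy-free (and 1 more) — reject

A, B, F, G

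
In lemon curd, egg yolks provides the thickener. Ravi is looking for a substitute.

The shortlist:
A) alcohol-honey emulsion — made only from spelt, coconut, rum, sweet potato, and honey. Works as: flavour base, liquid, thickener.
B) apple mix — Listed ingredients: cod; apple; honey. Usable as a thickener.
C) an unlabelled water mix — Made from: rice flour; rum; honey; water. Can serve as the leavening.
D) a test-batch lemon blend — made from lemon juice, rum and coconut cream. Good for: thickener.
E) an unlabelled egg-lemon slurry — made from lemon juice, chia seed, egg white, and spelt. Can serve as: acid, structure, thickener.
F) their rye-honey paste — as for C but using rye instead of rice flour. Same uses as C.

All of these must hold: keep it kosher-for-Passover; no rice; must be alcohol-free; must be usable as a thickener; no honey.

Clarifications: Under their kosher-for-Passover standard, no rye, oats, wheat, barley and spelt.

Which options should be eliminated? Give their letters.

A, B, C, D, E, F

A: has spelt, so not kosher-for-Passover; has honey, so not honey-free (and 1 more) — reject
B: has honey, so not honey-free — reject
C: not usable as a thickener; has honey, so not honey-free (and 2 more) — reject
D: has rum, so not alcohol-free — reject
E: has spelt, so not kosher-for-Passover — no
F: not usable as a thickener; has rye, so not kosher-for-Passover (and 2 more) — out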